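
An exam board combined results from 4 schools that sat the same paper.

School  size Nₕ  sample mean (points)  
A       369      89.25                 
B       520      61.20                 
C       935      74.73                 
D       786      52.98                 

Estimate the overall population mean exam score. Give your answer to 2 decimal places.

67.54

x̄_st = (Σ Nₕx̄ₕ) / (Σ Nₕ) = (369·89.25 + 520·61.20 + 935·74.73 + 786·52.98) / 2610
= 176272.08 / 2610 = 67.5372... → 67.54.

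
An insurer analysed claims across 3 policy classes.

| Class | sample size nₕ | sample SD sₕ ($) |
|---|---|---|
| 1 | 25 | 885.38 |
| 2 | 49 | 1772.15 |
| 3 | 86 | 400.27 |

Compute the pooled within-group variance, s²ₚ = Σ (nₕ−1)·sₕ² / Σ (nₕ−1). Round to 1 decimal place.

1166730.3

Degrees of freedom: 24 + 48 + 85 = 157.
Σ(nₕ−1)sₕ² = 24·783897.7444 + 48·3140515.6225 + 85·160216.0729 = 183176661.9421.
s²ₚ = 183176661.9421 / 157 = 1166730.331... → 1166730.3.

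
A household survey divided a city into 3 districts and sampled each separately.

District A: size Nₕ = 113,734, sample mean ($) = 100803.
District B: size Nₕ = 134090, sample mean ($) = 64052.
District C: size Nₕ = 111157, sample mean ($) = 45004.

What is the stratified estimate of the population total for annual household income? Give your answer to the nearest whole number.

Estimate total by summing Nₕ·x̄ₕ over strata.
113734·100803 + 134090·64052 + 111157·45004 = 11464728402 + 8588732680 + 5002509628 = 25055970710.

25055970710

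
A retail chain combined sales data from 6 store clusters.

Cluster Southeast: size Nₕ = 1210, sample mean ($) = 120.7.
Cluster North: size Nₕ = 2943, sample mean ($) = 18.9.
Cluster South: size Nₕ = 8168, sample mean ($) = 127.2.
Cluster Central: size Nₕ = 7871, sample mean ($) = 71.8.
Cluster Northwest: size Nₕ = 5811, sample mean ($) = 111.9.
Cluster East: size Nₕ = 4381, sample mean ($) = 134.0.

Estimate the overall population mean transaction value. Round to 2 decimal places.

100.15

N = 30384; weights Wₕ = Nₕ/N = (0.0398, 0.0969, 0.2688, 0.2591, 0.1913, 0.1442).
x̄_st = Σ Wₕ·x̄ₕ = 0.0398·120.7 + 0.0969·18.9 + 0.2688·127.2 + 0.2591·71.8 + 0.1913·111.9 + 0.1442·134.0 ≈ 100.1541...
→ 100.15.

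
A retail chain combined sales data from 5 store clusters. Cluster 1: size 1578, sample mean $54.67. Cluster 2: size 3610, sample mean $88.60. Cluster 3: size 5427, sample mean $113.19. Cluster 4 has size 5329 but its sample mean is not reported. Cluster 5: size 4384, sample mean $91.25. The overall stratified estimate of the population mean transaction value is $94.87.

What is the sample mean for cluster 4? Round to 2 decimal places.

95.34

N = 1578 + 3610 + 5427 + 5329 + 4384 = 20328.
Overall total = μ·N = 94.87·20328 = 1928517.36.
Subtract the known strata: 1578·54.67 + 3610·88.60 + 5427·113.19 + 4384·91.25 = 1420437.39.
Remaining total for cluster 4: 1928517.36 − 1420437.39 = 508079.97.
Divide by its size: 508079.97 / 5329 = 95.3425... → 95.34.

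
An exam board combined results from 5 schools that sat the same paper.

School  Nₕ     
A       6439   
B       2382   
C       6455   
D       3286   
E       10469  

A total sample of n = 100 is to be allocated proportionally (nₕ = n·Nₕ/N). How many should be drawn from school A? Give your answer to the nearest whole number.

N = 6439 + 2382 + 6455 + 3286 + 10469 = 29031.
n_A = 100·6439/29031 = 22.180... → 22.

22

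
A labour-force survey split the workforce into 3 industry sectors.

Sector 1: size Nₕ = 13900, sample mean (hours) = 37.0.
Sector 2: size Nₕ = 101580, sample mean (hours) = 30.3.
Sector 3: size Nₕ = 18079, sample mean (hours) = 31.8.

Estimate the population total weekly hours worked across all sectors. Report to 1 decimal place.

4167086.2

1: 13900·37.0 = 514300
2: 101580·30.3 = 3077874
3: 18079·31.8 = 574912.2
τ̂ = Σ Nₕx̄ₕ = 4167086.2.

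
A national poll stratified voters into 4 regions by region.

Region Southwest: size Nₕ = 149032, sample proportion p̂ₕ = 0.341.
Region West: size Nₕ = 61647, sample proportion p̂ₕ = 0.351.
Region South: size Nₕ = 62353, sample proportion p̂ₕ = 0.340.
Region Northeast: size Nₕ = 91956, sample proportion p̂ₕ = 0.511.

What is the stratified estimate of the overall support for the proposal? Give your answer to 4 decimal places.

N = 149032 + 61647 + 62353 + 91956 = 364988.
Overall proportion = Σ (Nₕ/N)·p̂ₕ.
Σ Nₕp̂ₕ = 50819.912 + 21638.097 + 21200.02 + 46989.516 = 140647.545.
140647.545 / 364988 = 0.385348... → 0.3853.

0.3853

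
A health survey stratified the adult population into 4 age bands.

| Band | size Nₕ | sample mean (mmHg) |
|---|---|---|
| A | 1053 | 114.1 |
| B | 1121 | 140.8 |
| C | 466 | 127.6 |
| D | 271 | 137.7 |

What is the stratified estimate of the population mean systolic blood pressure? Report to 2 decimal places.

128.74

N = 2911; weights Wₕ = Nₕ/N = (0.3617, 0.3851, 0.1601, 0.0931).
x̄_st = Σ Wₕ·x̄ₕ = 0.3617·114.1 + 0.3851·140.8 + 0.1601·127.6 + 0.0931·137.7 ≈ 128.7401...
→ 128.74.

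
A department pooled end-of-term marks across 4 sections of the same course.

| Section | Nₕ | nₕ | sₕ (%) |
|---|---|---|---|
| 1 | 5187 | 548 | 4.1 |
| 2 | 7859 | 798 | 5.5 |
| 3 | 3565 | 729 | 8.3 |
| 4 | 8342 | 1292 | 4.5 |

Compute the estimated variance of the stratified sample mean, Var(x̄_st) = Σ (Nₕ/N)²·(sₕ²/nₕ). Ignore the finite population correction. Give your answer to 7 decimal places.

N = 24953; Wₕ = Nₕ/N.
section 1: (5187/24953)²·4.1²/548 = 0.0013254829
section 2: (7859/24953)²·5.5²/798 = 0.0037602051
section 3: (3565/24953)²·8.3²/729 = 0.0019288666
section 4: (8342/24953)²·4.5²/1292 = 0.0017516904
Sum = 0.0087662449 → 0.0087662.

0.0087662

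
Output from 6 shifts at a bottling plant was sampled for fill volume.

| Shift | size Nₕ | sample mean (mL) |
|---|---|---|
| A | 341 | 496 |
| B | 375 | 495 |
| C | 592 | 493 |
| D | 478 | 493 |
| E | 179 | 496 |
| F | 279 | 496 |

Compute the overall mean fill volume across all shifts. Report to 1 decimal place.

N = 2244; weights Wₕ = Nₕ/N = (0.1520, 0.1671, 0.2638, 0.2130, 0.0798, 0.1243).
x̄_st = Σ Wₕ·x̄ₕ = 0.1520·496 + 0.1671·495 + 0.2638·493 + 0.2130·493 + 0.0798·496 + 0.1243·496 ≈ 494.402...
→ 494.4.

494.4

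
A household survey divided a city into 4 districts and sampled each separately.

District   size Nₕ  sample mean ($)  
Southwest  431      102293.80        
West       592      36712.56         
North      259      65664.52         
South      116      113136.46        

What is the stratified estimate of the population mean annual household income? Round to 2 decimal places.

68636.20

N = 1398; weights Wₕ = Nₕ/N = (0.3083, 0.4235, 0.1853, 0.0830).
x̄_st = Σ Wₕ·x̄ₕ = 0.3083·102293.80 + 0.4235·36712.56 + 0.1853·65664.52 + 0.0830·113136.46 ≈ 68636.1970...
→ 68636.20.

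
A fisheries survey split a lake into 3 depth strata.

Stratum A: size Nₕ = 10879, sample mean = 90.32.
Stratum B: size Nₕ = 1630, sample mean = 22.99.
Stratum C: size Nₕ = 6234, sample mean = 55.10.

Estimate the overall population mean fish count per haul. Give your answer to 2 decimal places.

N = 18743; weights Wₕ = Nₕ/N = (0.5804, 0.0870, 0.3326).
x̄_st = Σ Wₕ·x̄ₕ = 0.5804·90.32 + 0.0870·22.99 + 0.3326·55.10 ≈ 72.7503...
→ 72.75.

72.75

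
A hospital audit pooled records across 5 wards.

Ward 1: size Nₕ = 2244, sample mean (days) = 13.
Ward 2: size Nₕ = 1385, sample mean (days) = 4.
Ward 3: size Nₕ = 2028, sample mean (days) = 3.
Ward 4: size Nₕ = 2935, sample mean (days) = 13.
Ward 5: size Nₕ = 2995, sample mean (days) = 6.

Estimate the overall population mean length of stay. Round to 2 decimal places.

x̄_st = (Σ Nₕx̄ₕ) / (Σ Nₕ) = (2244·13 + 1385·4 + 2028·3 + 2935·13 + 2995·6) / 11587
= 96921 / 11587 = 8.3646... → 8.36.

8.36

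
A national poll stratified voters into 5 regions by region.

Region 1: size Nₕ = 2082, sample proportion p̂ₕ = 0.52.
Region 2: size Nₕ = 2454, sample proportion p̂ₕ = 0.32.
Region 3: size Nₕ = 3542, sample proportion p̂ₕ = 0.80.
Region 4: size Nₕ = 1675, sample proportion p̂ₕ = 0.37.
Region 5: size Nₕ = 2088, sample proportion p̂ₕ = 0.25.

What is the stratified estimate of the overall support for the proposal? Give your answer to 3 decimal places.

Wₕ = Nₕ/N with N = 11841: 0.1758, 0.2072, 0.2991, 0.1415, 0.1763.
p̂_st = 0.1758·0.52 + 0.2072·0.32 + 0.2991·0.80 + 0.1415·0.37 + 0.1763·0.25 ≈ 0.49348... → 0.493.

0.493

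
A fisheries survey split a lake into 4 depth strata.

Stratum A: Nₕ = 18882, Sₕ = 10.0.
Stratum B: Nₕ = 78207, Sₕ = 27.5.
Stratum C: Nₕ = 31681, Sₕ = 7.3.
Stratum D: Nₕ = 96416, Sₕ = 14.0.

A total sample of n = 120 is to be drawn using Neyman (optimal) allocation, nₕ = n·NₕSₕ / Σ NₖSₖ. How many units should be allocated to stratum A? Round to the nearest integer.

6

Σ NₕSₕ = 18882·10.0 + 78207·27.5 + 31681·7.3 + 96416·14.0 = 3920607.8.
Share for A: 188820/3920607.8 = 0.04816.
n_A = 120 × 0.04816 = 5.779... → 6.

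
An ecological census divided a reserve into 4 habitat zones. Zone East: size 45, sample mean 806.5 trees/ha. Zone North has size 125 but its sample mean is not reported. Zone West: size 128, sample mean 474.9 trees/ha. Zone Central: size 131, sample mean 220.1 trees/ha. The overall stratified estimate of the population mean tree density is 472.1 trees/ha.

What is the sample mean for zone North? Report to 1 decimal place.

612.9

Σ Nₕx̄ₕ = N·μ, so 125·x̄_North = 429·472.1 − (45·806.5 + 128·474.9 + 131·220.1).
= 202530.9 − 125912.8 = 76618.1.
x̄_North = 76618.1 / 125 = 612.945... → 612.9.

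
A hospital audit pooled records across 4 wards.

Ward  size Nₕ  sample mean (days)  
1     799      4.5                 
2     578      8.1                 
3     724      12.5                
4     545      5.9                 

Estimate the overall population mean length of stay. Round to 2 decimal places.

7.76

N = 799 + 578 + 724 + 545 = 2646.
Weight each subgroup mean by Nₕ/N and sum.
Σ Nₕx̄ₕ = 799·4.5 + 578·8.1 + 724·12.5 + 545·5.9 = 3595.5 + 4681.8 + 9050 + 3215.5 = 20542.8.
Divide by N: 20542.8 / 2646 = 7.7637... → 7.76.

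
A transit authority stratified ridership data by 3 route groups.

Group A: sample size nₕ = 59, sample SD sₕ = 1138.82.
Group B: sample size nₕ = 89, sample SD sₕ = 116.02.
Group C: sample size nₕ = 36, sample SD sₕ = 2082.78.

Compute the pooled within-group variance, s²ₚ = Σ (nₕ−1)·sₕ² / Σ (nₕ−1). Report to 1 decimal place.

1260963.6

A: (59−1)·1138.82² = 58·1296910.9924 = 75220837.5592
B: (89−1)·116.02² = 88·13460.6404 = 1184536.3552
C: (36−1)·2082.78² = 35·4337972.5284 = 151829038.494
Numerator = 228234412.4084; denominator = Σ(nₕ−1) = 181.
s²ₚ = 228234412.4084/181 = 1260963.604... → 1260963.6.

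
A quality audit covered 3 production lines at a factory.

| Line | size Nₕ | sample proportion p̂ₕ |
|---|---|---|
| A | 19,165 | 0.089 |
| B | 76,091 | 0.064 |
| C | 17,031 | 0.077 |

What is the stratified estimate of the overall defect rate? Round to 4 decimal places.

0.0702

Wₕ = Nₕ/N with N = 112287: 0.1707, 0.6776, 0.1517.
p̂_st = 0.1707·0.089 + 0.6776·0.064 + 0.1517·0.077 ≈ 0.070239... → 0.0702.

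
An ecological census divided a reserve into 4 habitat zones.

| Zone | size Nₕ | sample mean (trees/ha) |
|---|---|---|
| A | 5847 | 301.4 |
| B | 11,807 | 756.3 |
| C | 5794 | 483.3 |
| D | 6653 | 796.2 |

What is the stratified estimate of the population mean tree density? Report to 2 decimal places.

624.21

N = 5847 + 11807 + 5794 + 6653 = 30101.
Overall mean = Σ (Nₕ/N)·x̄ₕ — weight by population share, not a simple average.
Σ Nₕx̄ₕ = 5847·301.4 + 11807·756.3 + 5794·483.3 + 6653·796.2 = 1762285.8 + 8929634.1 + 2800240.2 + 5297118.6 = 18789278.7.
Divide by N: 18789278.7 / 30101 = 624.2078... → 624.21.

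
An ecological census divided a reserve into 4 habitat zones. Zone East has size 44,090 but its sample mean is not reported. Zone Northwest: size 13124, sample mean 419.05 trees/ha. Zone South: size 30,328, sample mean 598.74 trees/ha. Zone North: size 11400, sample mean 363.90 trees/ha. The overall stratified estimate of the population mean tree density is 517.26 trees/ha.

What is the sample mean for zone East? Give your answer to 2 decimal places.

530.10

N = 44090 + 13124 + 30328 + 11400 = 98942.
Overall total = μ·N = 517.26·98942 = 51178738.92.
Subtract the known strata: 13124·419.05 + 30328·598.74 + 11400·363.90 = 27806658.92.
Remaining total for zone East: 51178738.92 − 27806658.92 = 23372080.
Divide by its size: 23372080 / 44090 = 530.0993... → 530.10.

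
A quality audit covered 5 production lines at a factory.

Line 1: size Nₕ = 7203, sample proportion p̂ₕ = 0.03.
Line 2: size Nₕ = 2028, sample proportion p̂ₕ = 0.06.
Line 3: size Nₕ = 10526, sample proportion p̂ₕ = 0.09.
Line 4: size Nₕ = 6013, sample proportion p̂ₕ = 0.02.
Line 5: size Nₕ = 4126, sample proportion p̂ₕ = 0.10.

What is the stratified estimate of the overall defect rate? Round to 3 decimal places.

N = 7203 + 2028 + 10526 + 6013 + 4126 = 29896.
Overall proportion = Σ (Nₕ/N)·p̂ₕ.
Σ Nₕp̂ₕ = 216.09 + 121.68 + 947.34 + 120.26 + 412.6 = 1817.97.
1817.97 / 29896 = 0.06081... → 0.061.

0.061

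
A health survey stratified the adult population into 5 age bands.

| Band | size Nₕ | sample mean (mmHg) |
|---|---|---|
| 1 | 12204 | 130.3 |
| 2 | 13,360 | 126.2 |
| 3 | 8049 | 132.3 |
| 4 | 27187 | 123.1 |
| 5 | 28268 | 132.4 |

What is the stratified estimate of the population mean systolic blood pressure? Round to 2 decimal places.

128.33

N = 89068; weights Wₕ = Nₕ/N = (0.1370, 0.1500, 0.0904, 0.3052, 0.3174).
x̄_st = Σ Wₕ·x̄ₕ = 0.1370·130.3 + 0.1500·126.2 + 0.0904·132.3 + 0.3052·123.1 + 0.3174·132.4 ≈ 128.3345...
→ 128.33.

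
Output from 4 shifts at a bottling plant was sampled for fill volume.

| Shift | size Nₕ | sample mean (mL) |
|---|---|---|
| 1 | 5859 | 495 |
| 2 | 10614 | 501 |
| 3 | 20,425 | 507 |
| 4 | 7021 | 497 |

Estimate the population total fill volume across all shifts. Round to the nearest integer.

22062731

Population total = Σ Nₕ·x̄ₕ (each stratum's size times its mean).
5859·495 + 10614·501 + 20425·507 + 7021·497 = 2900205 + 5317614 + 10355475 + 3489437 = 22062731.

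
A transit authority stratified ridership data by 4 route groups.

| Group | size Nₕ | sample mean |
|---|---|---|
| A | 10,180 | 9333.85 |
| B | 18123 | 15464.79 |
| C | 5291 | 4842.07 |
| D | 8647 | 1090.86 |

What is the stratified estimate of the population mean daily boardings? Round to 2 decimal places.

N = 10180 + 18123 + 5291 + 8647 = 42241.
Weight each subgroup mean by Nₕ/N and sum.
Σ Nₕx̄ₕ = 10180·9333.85 + 18123·15464.79 + 5291·4842.07 + 8647·1090.86 = 95018593 + 280268389.17 + 25619392.37 + 9432666.42 = 410339040.96.
Divide by N: 410339040.96 / 42241 = 9714.2360... → 9714.24.

9714.24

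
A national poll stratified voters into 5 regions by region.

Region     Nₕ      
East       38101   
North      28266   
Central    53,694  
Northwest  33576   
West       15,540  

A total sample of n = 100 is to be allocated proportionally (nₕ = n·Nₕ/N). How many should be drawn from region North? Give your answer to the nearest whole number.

N = 38101 + 28266 + 53694 + 33576 + 15540 = 169177.
n_North = 100·28266/169177 = 16.708... → 17.

17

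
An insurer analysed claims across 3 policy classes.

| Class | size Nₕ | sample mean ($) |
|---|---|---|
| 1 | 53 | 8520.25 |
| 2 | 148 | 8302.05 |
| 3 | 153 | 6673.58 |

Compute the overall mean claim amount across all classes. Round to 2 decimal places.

N = 53 + 148 + 153 = 354.
The stratified mean weights each stratum mean by its population share Nₕ/N.
Σ Nₕx̄ₕ = 53·8520.25 + 148·8302.05 + 153·6673.58 = 451573.25 + 1228703.4 + 1021057.74 = 2701334.39.
Divide by N: 2701334.39 / 354 = 7630.8881... → 7630.89.

7630.89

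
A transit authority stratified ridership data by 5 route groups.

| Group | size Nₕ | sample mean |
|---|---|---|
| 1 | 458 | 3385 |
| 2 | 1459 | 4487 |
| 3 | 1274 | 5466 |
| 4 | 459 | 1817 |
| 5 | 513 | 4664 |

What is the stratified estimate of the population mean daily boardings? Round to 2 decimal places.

4392.79

x̄_st = (Σ Nₕx̄ₕ) / (Σ Nₕ) = (458·3385 + 1459·4487 + 1274·5466 + 459·1817 + 513·4664) / 4163
= 18287182 / 4163 = 4392.7893... → 4392.79.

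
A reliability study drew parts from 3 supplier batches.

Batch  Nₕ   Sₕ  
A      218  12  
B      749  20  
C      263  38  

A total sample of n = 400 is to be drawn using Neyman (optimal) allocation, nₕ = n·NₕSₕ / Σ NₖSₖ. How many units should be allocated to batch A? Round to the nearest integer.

38

A: NₕSₕ = 218·12 = 2616
B: NₕSₕ = 749·20 = 14980
C: NₕSₕ = 263·38 = 9994
Σ NₕSₕ = 27590.
n_A = 400·2616/27590 = 37.927... → 38.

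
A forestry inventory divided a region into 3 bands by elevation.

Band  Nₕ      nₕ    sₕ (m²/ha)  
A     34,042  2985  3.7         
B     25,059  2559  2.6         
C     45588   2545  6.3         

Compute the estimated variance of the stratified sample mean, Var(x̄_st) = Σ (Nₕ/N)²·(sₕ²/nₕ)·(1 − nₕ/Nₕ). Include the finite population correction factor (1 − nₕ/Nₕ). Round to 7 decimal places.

N = 104689. Term for each stratum: Wₕ²sₕ²/nₕ·(1−nₕ/Nₕ).
Var(x̄_st) = 0.0004424168 + 0.0001359003 + 0.0027921856 = 0.0033705027 → 0.0033705.

0.0033705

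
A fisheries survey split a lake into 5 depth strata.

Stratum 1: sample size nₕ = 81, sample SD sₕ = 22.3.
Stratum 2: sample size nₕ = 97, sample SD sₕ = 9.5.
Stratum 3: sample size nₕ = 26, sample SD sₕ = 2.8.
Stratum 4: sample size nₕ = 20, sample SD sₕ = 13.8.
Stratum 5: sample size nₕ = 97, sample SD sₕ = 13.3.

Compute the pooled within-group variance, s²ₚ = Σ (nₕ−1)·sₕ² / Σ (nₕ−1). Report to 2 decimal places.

219.12

1: (81−1)·22.3² = 80·497.29 = 39783.2
2: (97−1)·9.5² = 96·90.25 = 8664
3: (26−1)·2.8² = 25·7.84 = 196
4: (20−1)·13.8² = 19·190.44 = 3618.36
5: (97−1)·13.3² = 96·176.89 = 16981.44
Numerator = 69243; denominator = Σ(nₕ−1) = 316.
s²ₚ = 69243/316 = 219.1234... → 219.12.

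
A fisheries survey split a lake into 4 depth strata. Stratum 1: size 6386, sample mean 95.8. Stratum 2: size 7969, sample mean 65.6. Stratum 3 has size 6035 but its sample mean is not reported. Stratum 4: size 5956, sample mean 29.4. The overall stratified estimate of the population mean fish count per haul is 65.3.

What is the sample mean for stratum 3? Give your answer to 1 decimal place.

68.1

Σ Nₕx̄ₕ = N·μ, so 6035·x̄_3 = 26346·65.3 − (6386·95.8 + 7969·65.6 + 5956·29.4).
= 1720393.8 − 1309651.6 = 410742.2.
x̄_3 = 410742.2 / 6035 = 68.060... → 68.1.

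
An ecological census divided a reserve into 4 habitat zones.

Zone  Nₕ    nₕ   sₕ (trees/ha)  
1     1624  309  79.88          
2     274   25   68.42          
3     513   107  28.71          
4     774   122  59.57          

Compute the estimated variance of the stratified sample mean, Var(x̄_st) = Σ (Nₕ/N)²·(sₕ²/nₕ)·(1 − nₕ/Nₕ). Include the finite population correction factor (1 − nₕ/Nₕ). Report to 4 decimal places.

N = 3185; Wₕ = Nₕ/N.
zone 1: (1624/3185)²·79.88²/309·(1 − 309/1624) = 4.3472092
zone 2: (274/3185)²·68.42²/25·(1 − 25/274) = 1.2593811
zone 3: (513/3185)²·28.71²/107·(1 − 107/513) = 0.1581638
zone 4: (774/3185)²·59.57²/122·(1 − 122/774) = 1.4469884
Sum = 7.2117425 → 7.2117.

7.2117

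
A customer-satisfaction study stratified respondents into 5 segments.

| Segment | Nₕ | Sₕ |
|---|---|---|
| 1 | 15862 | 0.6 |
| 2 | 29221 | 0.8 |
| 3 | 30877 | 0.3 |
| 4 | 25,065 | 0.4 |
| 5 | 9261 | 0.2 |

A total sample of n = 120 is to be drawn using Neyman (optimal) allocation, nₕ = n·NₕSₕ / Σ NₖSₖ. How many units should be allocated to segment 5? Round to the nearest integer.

4

1: NₕSₕ = 15862·0.6 = 9517.2
2: NₕSₕ = 29221·0.8 = 23376.8
3: NₕSₕ = 30877·0.3 = 9263.1
4: NₕSₕ = 25065·0.4 = 10026
5: NₕSₕ = 9261·0.2 = 1852.2
Σ NₕSₕ = 54035.3.
n_5 = 120·1852.2/54035.3 = 4.113... → 4.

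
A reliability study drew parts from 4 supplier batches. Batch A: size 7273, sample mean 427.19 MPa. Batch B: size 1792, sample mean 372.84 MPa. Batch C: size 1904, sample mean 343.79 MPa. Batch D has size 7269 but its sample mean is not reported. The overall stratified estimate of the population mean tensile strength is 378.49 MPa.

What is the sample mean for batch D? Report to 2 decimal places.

Σ Nₕx̄ₕ = N·μ, so 7269·x̄_D = 18238·378.49 − (7273·427.19 + 1792·372.84 + 1904·343.79).
= 6902900.62 − 4429658.31 = 2473242.31.
x̄_D = 2473242.31 / 7269 = 340.2452... → 340.25.

340.25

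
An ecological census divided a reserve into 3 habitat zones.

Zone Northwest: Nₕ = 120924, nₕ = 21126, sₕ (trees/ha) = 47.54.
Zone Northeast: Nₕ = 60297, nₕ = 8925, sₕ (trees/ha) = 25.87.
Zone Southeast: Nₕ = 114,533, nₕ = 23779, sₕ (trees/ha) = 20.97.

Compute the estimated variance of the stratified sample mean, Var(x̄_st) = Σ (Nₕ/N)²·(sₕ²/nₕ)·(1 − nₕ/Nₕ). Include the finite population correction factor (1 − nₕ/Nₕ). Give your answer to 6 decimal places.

0.019613

N = 295754; Wₕ = Nₕ/N.
zone Northwest: (120924/295754)²·47.54²/21126·(1 − 21126/120924) = 0.014759586
zone Northeast: (60297/295754)²·25.87²/8925·(1 − 8925/60297) = 0.002655495
zone Southeast: (114533/295754)²·20.97²/23779·(1 − 23779/114533) = 0.002197548
Sum = 0.019612629 → 0.019613.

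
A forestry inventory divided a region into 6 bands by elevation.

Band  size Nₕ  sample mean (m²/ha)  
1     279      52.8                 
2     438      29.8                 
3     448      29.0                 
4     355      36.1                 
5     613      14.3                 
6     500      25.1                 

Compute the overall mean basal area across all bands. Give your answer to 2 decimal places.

N = 2633; weights Wₕ = Nₕ/N = (0.1060, 0.1664, 0.1701, 0.1348, 0.2328, 0.1899).
x̄_st = Σ Wₕ·x̄ₕ = 0.1060·52.8 + 0.1664·29.8 + 0.1701·29.0 + 0.1348·36.1 + 0.2328·14.3 + 0.1899·25.1 ≈ 28.4493...
→ 28.45.

28.45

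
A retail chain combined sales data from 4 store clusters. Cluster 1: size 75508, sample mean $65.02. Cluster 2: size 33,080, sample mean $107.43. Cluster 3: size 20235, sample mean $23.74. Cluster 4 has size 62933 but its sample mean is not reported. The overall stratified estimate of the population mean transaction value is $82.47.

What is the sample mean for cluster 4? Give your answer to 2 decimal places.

109.17

N = 75508 + 33080 + 20235 + 62933 = 191756.
Overall total = μ·N = 82.47·191756 = 15814117.32.
Subtract the known strata: 75508·65.02 + 33080·107.43 + 20235·23.74 = 8943693.46.
Remaining total for cluster 4: 15814117.32 − 8943693.46 = 6870423.86.
Divide by its size: 6870423.86 / 62933 = 109.1704... → 109.17.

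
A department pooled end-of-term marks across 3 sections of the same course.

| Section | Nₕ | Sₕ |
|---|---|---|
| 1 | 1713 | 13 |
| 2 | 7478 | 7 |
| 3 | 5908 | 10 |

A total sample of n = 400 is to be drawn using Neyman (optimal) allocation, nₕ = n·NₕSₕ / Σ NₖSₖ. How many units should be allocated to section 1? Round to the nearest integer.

1: NₕSₕ = 1713·13 = 22269
2: NₕSₕ = 7478·7 = 52346
3: NₕSₕ = 5908·10 = 59080
Σ NₕSₕ = 133695.
n_1 = 400·22269/133695 = 66.626... → 67.

67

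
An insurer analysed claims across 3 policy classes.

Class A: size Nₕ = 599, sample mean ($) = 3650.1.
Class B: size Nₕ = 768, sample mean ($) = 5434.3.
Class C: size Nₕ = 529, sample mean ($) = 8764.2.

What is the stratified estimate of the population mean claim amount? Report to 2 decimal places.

5799.69

N = 599 + 768 + 529 = 1896.
Overall mean = Σ (Nₕ/N)·x̄ₕ — weight by population share, not a simple average.
Σ Nₕx̄ₕ = 599·3650.1 + 768·5434.3 + 529·8764.2 = 2186409.9 + 4173542.4 + 4636261.8 = 10996214.1.
Divide by N: 10996214.1 / 1896 = 5799.6910... → 5799.69.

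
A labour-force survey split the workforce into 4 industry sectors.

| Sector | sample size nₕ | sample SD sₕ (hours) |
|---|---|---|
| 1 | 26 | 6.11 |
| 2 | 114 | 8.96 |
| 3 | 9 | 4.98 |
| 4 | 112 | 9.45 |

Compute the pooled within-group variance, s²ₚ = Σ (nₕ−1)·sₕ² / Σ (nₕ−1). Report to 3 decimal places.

78.273

1: (26−1)·6.11² = 25·37.3321 = 933.3025
2: (114−1)·8.96² = 113·80.2816 = 9071.8208
3: (9−1)·4.98² = 8·24.8004 = 198.4032
4: (112−1)·9.45² = 111·89.3025 = 9912.5775
Numerator = 20116.104; denominator = Σ(nₕ−1) = 257.
s²ₚ = 20116.104/257 = 78.27278... → 78.273.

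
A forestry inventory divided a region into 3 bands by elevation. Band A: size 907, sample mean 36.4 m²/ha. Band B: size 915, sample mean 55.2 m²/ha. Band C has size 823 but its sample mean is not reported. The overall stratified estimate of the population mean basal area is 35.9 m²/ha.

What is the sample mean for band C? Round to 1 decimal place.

13.9

Σ Nₕx̄ₕ = N·μ, so 823·x̄_C = 2645·35.9 − (907·36.4 + 915·55.2).
= 94955.5 − 83522.8 = 11432.7.
x̄_C = 11432.7 / 823 = 13.891... → 13.9.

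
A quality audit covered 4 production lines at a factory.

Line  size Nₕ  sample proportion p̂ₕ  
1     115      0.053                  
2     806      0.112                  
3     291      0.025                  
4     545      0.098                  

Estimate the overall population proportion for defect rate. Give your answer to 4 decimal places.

N = 115 + 806 + 291 + 545 = 1757.
Overall proportion = Σ (Nₕ/N)·p̂ₕ.
Σ Nₕp̂ₕ = 6.095 + 90.272 + 7.275 + 53.41 = 157.052.
157.052 / 1757 = 0.089386... → 0.0894.

0.0894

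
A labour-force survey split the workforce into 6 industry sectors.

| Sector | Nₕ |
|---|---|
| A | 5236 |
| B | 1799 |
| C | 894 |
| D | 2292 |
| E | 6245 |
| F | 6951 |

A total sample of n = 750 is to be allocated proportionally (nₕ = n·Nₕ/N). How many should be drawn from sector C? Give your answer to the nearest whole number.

N = 5236 + 1799 + 894 + 2292 + 6245 + 6951 = 23417.
n_C = 750·894/23417 = 28.633... → 29.

29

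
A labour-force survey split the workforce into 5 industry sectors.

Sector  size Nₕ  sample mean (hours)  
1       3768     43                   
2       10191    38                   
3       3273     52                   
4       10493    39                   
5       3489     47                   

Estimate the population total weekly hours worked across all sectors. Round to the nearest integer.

1292688

Population total = Σ Nₕ·x̄ₕ (each stratum's size times its mean).
3768·43 + 10191·38 + 3273·52 + 10493·39 + 3489·47 = 162024 + 387258 + 170196 + 409227 + 163983 = 1292688.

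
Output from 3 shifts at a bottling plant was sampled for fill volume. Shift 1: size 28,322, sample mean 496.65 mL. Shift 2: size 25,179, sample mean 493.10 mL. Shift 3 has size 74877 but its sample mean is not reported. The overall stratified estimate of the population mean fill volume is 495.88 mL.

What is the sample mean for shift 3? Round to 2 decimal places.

Σ Nₕx̄ₕ = N·μ, so 74877·x̄_3 = 128378·495.88 − (28322·496.65 + 25179·493.10).
= 63660082.64 − 26481886.2 = 37178196.44.
x̄_3 = 37178196.44 / 74877 = 496.5236... → 496.52.

496.52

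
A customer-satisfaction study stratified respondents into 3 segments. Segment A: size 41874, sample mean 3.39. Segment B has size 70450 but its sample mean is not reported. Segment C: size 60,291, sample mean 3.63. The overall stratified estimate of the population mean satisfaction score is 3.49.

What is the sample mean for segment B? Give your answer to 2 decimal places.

N = 41874 + 70450 + 60291 = 172615.
Overall total = μ·N = 3.49·172615 = 602426.35.
Subtract the known strata: 41874·3.39 + 60291·3.63 = 360809.19.
Remaining total for segment B: 602426.35 − 360809.19 = 241617.16.
Divide by its size: 241617.16 / 70450 = 3.4296... → 3.43.

3.43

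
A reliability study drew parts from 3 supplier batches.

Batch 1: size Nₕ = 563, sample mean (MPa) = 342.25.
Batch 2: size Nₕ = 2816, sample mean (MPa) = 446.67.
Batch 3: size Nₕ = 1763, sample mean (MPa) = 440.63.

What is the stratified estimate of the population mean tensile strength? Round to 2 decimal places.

433.17

x̄_st = (Σ Nₕx̄ₕ) / (Σ Nₕ) = (563·342.25 + 2816·446.67 + 1763·440.63) / 5142
= 2227340.16 / 5142 = 433.1661... → 433.17.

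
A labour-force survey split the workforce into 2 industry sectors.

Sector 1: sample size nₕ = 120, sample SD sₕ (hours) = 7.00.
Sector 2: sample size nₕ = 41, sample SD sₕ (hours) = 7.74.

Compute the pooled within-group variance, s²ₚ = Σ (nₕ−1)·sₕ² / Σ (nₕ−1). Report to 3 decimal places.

51.744

Degrees of freedom: 119 + 40 = 159.
Σ(nₕ−1)sₕ² = 119·49 + 40·59.9076 = 8227.304.
s²ₚ = 8227.304 / 159 = 51.74405... → 51.744.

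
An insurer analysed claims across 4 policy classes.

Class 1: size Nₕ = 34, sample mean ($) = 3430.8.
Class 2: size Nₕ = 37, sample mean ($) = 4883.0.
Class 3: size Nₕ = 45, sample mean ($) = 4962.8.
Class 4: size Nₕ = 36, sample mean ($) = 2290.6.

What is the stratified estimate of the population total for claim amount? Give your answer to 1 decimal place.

Population total = Σ Nₕ·x̄ₕ (each stratum's size times its mean).
34·3430.8 + 37·4883.0 + 45·4962.8 + 36·2290.6 = 116647.2 + 180671 + 223326 + 82461.6 = 603105.8.

603105.8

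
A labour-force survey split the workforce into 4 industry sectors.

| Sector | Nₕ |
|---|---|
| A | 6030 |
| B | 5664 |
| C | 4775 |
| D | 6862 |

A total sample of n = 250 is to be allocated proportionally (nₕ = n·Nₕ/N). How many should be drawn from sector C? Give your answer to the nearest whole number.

51

N = 6030 + 5664 + 4775 + 6862 = 23331.
n_C = 250·4775/23331 = 51.166... → 51.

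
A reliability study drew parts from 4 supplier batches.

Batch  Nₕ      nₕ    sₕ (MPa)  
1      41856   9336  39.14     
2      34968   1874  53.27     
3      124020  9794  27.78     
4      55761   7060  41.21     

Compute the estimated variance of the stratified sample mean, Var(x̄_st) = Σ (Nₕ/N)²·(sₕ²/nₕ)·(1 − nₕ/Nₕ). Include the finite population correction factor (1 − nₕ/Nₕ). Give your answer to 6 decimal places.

N = 256605. Term for each stratum: Wₕ²sₕ²/nₕ·(1−nₕ/Nₕ).
Var(x̄_st) = 0.003392023 + 0.026612498 + 0.016952387 + 0.009920618 = 0.056877526 → 0.056878.

0.056878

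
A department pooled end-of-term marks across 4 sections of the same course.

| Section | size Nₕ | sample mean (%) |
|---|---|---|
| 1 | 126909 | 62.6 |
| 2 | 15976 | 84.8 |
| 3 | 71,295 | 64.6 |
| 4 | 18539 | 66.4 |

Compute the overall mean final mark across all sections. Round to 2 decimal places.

N = 232719; weights Wₕ = Nₕ/N = (0.5453, 0.0686, 0.3064, 0.0797).
x̄_st = Σ Wₕ·x̄ₕ = 0.5453·62.6 + 0.0686·84.8 + 0.3064·64.6 + 0.0797·66.4 ≈ 65.0394...
→ 65.04.

65.04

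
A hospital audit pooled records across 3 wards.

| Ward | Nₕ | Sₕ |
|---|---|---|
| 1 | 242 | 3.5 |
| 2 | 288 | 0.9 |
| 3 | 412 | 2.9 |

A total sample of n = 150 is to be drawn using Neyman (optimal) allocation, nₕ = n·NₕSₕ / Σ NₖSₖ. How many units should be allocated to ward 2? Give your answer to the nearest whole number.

17

Σ NₕSₕ = 242·3.5 + 288·0.9 + 412·2.9 = 2301.
Share for 2: 259.2/2301 = 0.11265.
n_2 = 150 × 0.11265 = 16.897... → 17.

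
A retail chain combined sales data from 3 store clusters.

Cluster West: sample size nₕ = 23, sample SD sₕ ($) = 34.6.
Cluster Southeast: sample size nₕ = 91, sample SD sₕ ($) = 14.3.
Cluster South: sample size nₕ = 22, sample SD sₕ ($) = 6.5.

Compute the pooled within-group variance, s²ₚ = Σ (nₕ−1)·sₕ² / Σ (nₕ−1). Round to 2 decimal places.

Degrees of freedom: 22 + 90 + 21 = 133.
Σ(nₕ−1)sₕ² = 22·1197.16 + 90·204.49 + 21·42.25 = 45628.87.
s²ₚ = 45628.87 / 133 = 343.0742... → 343.07.

343.07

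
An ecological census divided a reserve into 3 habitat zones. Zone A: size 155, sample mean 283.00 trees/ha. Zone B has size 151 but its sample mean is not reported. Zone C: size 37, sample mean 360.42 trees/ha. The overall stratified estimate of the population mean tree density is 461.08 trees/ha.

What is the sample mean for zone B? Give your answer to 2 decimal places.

668.54

N = 155 + 151 + 37 = 343.
Overall total = μ·N = 461.08·343 = 158150.44.
Subtract the known strata: 155·283.00 + 37·360.42 = 57200.54.
Remaining total for zone B: 158150.44 − 57200.54 = 100949.9.
Divide by its size: 100949.9 / 151 = 668.5424... → 668.54.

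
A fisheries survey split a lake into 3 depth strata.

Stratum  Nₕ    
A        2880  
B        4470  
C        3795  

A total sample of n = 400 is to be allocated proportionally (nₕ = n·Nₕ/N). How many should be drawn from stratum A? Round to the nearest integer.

N = 2880 + 4470 + 3795 = 11145.
n_A = 400·2880/11145 = 103.365... → 103.

103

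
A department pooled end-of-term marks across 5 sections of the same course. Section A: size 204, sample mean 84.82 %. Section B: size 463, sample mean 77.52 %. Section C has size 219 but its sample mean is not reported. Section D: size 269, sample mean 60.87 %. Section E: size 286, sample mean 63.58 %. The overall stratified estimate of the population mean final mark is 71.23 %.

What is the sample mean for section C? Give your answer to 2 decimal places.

67.99

Σ Nₕx̄ₕ = N·μ, so 219·x̄_C = 1441·71.23 − (204·84.82 + 463·77.52 + 269·60.87 + 286·63.58).
= 102642.43 − 87752.95 = 14889.48.
x̄_C = 14889.48 / 219 = 67.9885... → 67.99.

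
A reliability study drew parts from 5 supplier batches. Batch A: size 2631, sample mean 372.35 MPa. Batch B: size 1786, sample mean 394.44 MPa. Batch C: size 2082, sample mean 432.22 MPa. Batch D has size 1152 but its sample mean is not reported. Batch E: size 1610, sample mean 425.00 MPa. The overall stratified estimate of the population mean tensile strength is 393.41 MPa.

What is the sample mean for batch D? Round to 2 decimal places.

325.62

Σ Nₕx̄ₕ = N·μ, so 1152·x̄_D = 9261·393.41 − (2631·372.35 + 1786·394.44 + 2082·432.22 + 1610·425.00).
= 3643370.01 − 3268254.73 = 375115.28.
x̄_D = 375115.28 / 1152 = 325.6209... → 325.62.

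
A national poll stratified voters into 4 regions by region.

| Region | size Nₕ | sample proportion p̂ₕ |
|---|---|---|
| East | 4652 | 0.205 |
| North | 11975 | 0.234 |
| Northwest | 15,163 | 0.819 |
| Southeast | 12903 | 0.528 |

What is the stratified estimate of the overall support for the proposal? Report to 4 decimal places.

0.5143

N = 4652 + 11975 + 15163 + 12903 = 44693.
Overall proportion = Σ (Nₕ/N)·p̂ₕ.
Σ Nₕp̂ₕ = 953.66 + 2802.15 + 12418.497 + 6812.784 = 22987.091.
22987.091 / 44693 = 0.514333... → 0.5143.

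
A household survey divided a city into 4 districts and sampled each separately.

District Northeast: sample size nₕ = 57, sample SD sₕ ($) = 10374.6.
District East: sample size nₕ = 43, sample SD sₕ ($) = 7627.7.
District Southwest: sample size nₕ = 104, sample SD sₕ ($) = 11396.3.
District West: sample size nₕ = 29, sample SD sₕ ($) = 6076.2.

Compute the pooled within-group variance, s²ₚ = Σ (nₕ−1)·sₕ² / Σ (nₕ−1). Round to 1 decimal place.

99921415.8

Degrees of freedom: 56 + 42 + 103 + 28 = 229.
Σ(nₕ−1)sₕ² = 56·107632325.16 + 42·58181807.29 + 103·129875653.69 + 28·36920206.44 = 22882004225.53.
s²ₚ = 22882004225.53 / 229 = 99921415.832... → 99921415.8.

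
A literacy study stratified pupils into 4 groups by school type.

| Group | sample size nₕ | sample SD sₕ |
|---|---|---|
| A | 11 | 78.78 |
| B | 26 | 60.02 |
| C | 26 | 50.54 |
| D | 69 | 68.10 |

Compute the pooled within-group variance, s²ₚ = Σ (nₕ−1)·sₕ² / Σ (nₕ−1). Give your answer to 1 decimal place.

A: (11−1)·78.78² = 10·6206.2884 = 62062.884
B: (26−1)·60.02² = 25·3602.4004 = 90060.01
C: (26−1)·50.54² = 25·2554.2916 = 63857.29
D: (69−1)·68.10² = 68·4637.61 = 315357.48
Numerator = 531337.664; denominator = Σ(nₕ−1) = 128.
s²ₚ = 531337.664/128 = 4151.076... → 4151.1.

4151.1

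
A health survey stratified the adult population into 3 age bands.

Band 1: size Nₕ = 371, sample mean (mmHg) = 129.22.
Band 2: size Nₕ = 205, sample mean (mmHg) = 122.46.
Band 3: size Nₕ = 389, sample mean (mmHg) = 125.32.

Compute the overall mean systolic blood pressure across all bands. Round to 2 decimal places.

126.21

N = 965; weights Wₕ = Nₕ/N = (0.3845, 0.2124, 0.4031).
x̄_st = Σ Wₕ·x̄ₕ = 0.3845·129.22 + 0.2124·122.46 + 0.4031·125.32 ≈ 126.2118...
→ 126.21.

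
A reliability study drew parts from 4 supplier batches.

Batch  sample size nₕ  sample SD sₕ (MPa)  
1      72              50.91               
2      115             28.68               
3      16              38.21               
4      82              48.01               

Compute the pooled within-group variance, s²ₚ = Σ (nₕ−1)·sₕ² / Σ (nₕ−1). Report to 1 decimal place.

1730.9

Degrees of freedom: 71 + 114 + 15 + 81 = 281.
Σ(nₕ−1)sₕ² = 71·2591.8281 + 114·822.5424 + 15·1460.0041 + 81·2304.9601 = 486391.4583.
s²ₚ = 486391.4583 / 281 = 1730.930... → 1730.9.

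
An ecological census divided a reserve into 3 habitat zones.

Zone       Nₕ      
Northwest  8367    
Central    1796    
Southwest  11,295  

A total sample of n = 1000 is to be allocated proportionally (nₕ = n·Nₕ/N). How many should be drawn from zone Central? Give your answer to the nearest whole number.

84

Share of zone Central = 1796/21458 = 0.08370.
Allocate 1000 × 0.08370 = 83.698... → 84.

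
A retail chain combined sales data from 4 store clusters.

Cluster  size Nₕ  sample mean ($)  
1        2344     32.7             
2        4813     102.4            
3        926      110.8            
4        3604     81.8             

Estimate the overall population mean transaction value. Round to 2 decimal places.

82.73

x̄_st = (Σ Nₕx̄ₕ) / (Σ Nₕ) = (2344·32.7 + 4813·102.4 + 926·110.8 + 3604·81.8) / 11687
= 966908 / 11687 = 82.7336... → 82.73.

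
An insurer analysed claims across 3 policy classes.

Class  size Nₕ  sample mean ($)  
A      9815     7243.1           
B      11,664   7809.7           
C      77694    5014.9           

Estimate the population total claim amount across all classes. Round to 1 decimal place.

A: 9815·7243.1 = 71091026.5
B: 11664·7809.7 = 91092340.8
C: 77694·5014.9 = 389627640.6
τ̂ = Σ Nₕx̄ₕ = 551811007.9.

551811007.9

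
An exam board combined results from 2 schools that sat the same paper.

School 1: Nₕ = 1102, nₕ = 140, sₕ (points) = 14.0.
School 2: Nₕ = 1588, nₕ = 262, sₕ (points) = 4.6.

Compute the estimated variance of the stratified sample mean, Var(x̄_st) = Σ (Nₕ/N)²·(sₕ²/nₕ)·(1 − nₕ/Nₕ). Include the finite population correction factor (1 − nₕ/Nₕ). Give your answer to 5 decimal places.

N = 2690. Term for each stratum: Wₕ²sₕ²/nₕ·(1−nₕ/Nₕ).
Var(x̄_st) = 0.20510684 + 0.02350195 = 0.22860879 → 0.22861.

0.22861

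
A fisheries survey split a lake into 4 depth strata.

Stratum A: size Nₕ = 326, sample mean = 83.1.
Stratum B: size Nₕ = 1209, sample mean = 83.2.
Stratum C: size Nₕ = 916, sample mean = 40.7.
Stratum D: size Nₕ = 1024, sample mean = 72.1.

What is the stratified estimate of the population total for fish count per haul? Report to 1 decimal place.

238791.0

Population total = Σ Nₕ·x̄ₕ (each stratum's size times its mean).
326·83.1 + 1209·83.2 + 916·40.7 + 1024·72.1 = 27090.6 + 100588.8 + 37281.2 + 73830.4 = 238791.0.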